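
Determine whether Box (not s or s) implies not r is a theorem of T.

Tableau for the negation not (Box (not s or s) implies not r):
1. not (Box (not s or s) implies not r), w0
2. Box (not s or s), w0
3. r, w0
4. not s or s, w0
5. s, w0
Accessibility: w0Rw0
The negation has an open branch (countermodel exists).

Not valid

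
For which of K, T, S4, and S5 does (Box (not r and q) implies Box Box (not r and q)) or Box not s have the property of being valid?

S4, S5

T-tableau for the negation not ((Box (not r and q) implies Box Box (not r and q)) or Box not s):
1. not ((Box (not r and q) implies Box Box (not r and q)) or Box not s), 0
2. not (Box (not r and q) implies Box Box (not r and q)), 0
3. not Box not s, 0
4. Box (not r and q), 0
5. not Box Box (not r and q), 0
6. not r and q, 0
7. not r, 0
8. q, 0
9. s, 1
10. not r and q, 1
11. not r, 1
12. q, 1
13. not Box (not r and q), 2
14. not r and q, 2
15. not r, 2
16. q, 2
17. not (not r and q), 3
18. not q, 3
Accessibility: 0R0, 0R1, 0R2, 1R1, 2R2, 2R3, 3R3
Complete open branch: countermodel on a T-frame, so not valid in T, nor in K (the same frame is also a K-frame).
S4-tableau for the negation not ((Box (not r and q) implies Box Box (not r and q)) or Box not s):
1. not ((Box (not r and q) implies Box Box (not r and q)) or Box not s), 0
2. not (Box (not r and q) implies Box Box (not r and q)), 0
3. not Box not s, 0
4. Box (not r and q), 0
5. not Box Box (not r and q), 0
6. not r and q, 0
7. not r, 0
8. q, 0
9. s, 1
10. not r and q, 1
11. not r, 1
12. q, 1
13. not Box (not r and q), 2
14. not r and q, 2
15. not r, 2
16. q, 2
17. not (not r and q), 3
18. not r and q, 3
19. not r, 3
20. q, 3
21. not q, 3
Accessibility: 0R0, 0R1, 0R2, 0R3, 1R1, 2R2, 2R3, 3R3
Branch closes: q and not q both at 3.
Every branch closes (one shown): valid in S4, hence also in S5 (every theorem of S4 is a theorem of S5).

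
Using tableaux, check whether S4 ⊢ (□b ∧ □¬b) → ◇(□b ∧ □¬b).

Tableau for the negation ¬((□b ∧ □¬b) → ◇(□b ∧ □¬b)):
1. ¬((□b ∧ □¬b) → ◇(□b ∧ □¬b)), w0
2. □b ∧ □¬b, w0
3. ¬◇(□b ∧ □¬b), w0
4. □b, w0
5. □¬b, w0
6. ¬(□b ∧ □¬b), w0
7. b, w0
8. ¬b, w0
Accessibility: w0Rw0
Branch closes: b and ¬b both at w0.
Every branch of the negation's tableau closes; the branch above is one of them.

Valid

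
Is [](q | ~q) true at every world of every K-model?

Valid in K

Tableau for the negation ~[](q | ~q):
1. ~[](q | ~q), 0
2. ~(q | ~q), 1
3. ~q, 1
4. q, 1
Accessibility: 0R1
Branch closes: q and ~q both at 1.
All branches of the negation close; one closing branch shown above.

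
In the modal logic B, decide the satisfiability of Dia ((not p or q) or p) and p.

Satisfiable (open branch found)

1. Dia ((not p or q) or p) and p, w0
2. Dia ((not p or q) or p), w0   [and-rule on 1]
3. p, w0   [and-rule on 1]
4. (not p or q) or p, w1   [Dia-rule on 2: fresh world w1, w0Rw1]
5. p, w1   [or-rule on 4 (branches; this branch)]
Accessibility: w0Rw0, w0Rw1, w1Rw0, w1Rw1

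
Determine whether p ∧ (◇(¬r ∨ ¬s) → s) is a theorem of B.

Invalid (countermodel exists)

Tableau for the negation ¬(p ∧ (◇(¬r ∨ ¬s) → s)):
1. ¬(p ∧ (◇(¬r ∨ ¬s) → s)), u
2. ¬(◇(¬r ∨ ¬s) → s), u
3. ◇(¬r ∨ ¬s), u
4. ¬s, u
5. ¬r ∨ ¬s, v
6. ¬s, v
Accessibility: uRu, uRv, vRu, vRv
The negation has an open branch (countermodel exists).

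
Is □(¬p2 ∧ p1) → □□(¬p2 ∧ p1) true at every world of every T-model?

Invalid (countermodel exists)

Tableau for the negation ¬(□(¬p2 ∧ p1) → □□(¬p2 ∧ p1)):
1. ¬(□(¬p2 ∧ p1) → □□(¬p2 ∧ p1)), 0
2. □(¬p2 ∧ p1), 0   [¬→-rule on 1]
3. ¬□□(¬p2 ∧ p1), 0   [¬→-rule on 1]
4. ¬p2 ∧ p1, 0   [□-rule on 2 via 0R0]
5. ¬p2, 0   [∧-rule on 4]
6. p1, 0   [∧-rule on 4]
7. ¬□(¬p2 ∧ p1), 1   [¬□-rule on 3: fresh world 1, 0R1]
8. ¬p2 ∧ p1, 1   [□-rule on 2 via 0R1]
9. ¬p2, 1   [∧-rule on 8]
10. p1, 1   [∧-rule on 8]
11. ¬(¬p2 ∧ p1), 2   [¬□-rule on 7: fresh world 2, 1R2]
12. ¬p1, 2   [¬∧-rule on 11 (branches; this branch)]
Accessibility: 0R0, 0R1, 1R1, 1R2, 2R2
The negation has an open branch (countermodel exists).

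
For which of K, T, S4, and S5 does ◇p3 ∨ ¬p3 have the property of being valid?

T, S4, S5

T-tableau for the negation ¬(◇p3 ∨ ¬p3):
1. ¬(◇p3 ∨ ¬p3), 0
2. ¬◇p3, 0
3. p3, 0
4. ¬p3, 0
Accessibility: 0R0
Branch closes: p3 and ¬p3 both at 0.
Every branch closes (one shown): valid in T, hence also in S4, S5 (every theorem of T is a theorem of S4 and S5).
K-tableau for the negation ¬(◇p3 ∨ ¬p3):
1. ¬(◇p3 ∨ ¬p3), 0
2. ¬◇p3, 0
3. p3, 0
Complete open branch: countermodel on a K-frame, so not valid in K.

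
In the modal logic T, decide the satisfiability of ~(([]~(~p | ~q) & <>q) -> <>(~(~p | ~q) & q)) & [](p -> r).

1. ~(([]~(~p | ~q) & <>q) -> <>(~(~p | ~q) & q)) & [](p -> r), w0
2. ~(([]~(~p | ~q) & <>q) -> <>(~(~p | ~q) & q)), w0   [&-rule on 1]
3. [](p -> r), w0   [&-rule on 1]
4. []~(~p | ~q) & <>q, w0   [~->-rule on 2]
5. ~<>(~(~p | ~q) & q), w0   [~->-rule on 2]
6. []~(~p | ~q), w0   [&-rule on 4]
7. <>q, w0   [&-rule on 4]
8. p -> r, w0   [[]-rule on 3 via w0Rw0]
9. ~(~(~p | ~q) & q), w0   [~<>-rule on 5 via w0Rw0]
10. ~(~p | ~q), w0   [[]-rule on 6 via w0Rw0]
11. p, w0   [~|-rule on 10]
12. q, w0   [~|-rule on 10]
13. r, w0   [->-rule on 8 (branches; this branch)]
14. ~p | ~q, w0   [~&-rule on 9 (branches; this branch)]
15. ~q, w0   [|-rule on 14 (branches; this branch)]
Accessibility: w0Rw0
Branch closes: q and ~q both at w0.
Every branch closes; the branch above is one of them.

Unsatisfiable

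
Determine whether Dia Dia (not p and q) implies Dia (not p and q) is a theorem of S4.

Tableau for the negation not (Dia Dia (not p and q) implies Dia (not p and q)):
1. not (Dia Dia (not p and q) implies Dia (not p and q)), w0
2. Dia Dia (not p and q), w0
3. not Dia (not p and q), w0
4. not (not p and q), w0
5. not q, w0
6. Dia (not p and q), w1
7. not (not p and q), w1
8. not q, w1
9. not p and q, w2
10. not p, w2
11. q, w2
12. not (not p and q), w2
13. not q, w2
Accessibility: w0Rw0, w0Rw1, w0Rw2, w1Rw1, w1Rw2, w2Rw2
Branch closes: q and not q both at w2.
All branches of the negation close; one closing branch shown above.

Valid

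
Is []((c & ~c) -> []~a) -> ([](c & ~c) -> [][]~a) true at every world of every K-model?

Valid

Tableau for the negation ~([]((c & ~c) -> []~a) -> ([](c & ~c) -> [][]~a)):
1. ~([]((c & ~c) -> []~a) -> ([](c & ~c) -> [][]~a)), 0
2. []((c & ~c) -> []~a), 0   [~->-rule on 1]
3. ~([](c & ~c) -> [][]~a), 0   [~->-rule on 1]
4. [](c & ~c), 0   [~->-rule on 3]
5. ~[][]~a, 0   [~->-rule on 3]
6. ~[]~a, 1   [~[]-rule on 5: fresh world 1, 0R1]
7. (c & ~c) -> []~a, 1   [[]-rule on 2 via 0R1]
8. c & ~c, 1   [[]-rule on 4 via 0R1]
9. c, 1   [&-rule on 8]
10. ~c, 1   [&-rule on 8]
Accessibility: 0R1
Branch closes: c and ~c both at 1.
All branches of the negation close; one closing branch shown above.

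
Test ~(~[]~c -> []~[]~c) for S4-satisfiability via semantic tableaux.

1. ~(~[]~c -> []~[]~c), 0
2. ~[]~c, 0
3. ~[]~[]~c, 0
4. c, 1
5. []~c, 2
6. ~c, 2
Accessibility: 0R0, 0R1, 0R2, 1R1, 2R2

Satisfiable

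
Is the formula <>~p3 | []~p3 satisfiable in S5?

Satisfiable

1. <>~p3 | []~p3, u
2. []~p3, u   [|-rule on 1 (branches; this branch)]
3. ~p3, u   [[]-rule on 2 via uRu]
Accessibility: uRu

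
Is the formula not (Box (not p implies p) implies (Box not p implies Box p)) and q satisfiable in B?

1. not (Box (not p implies p) implies (Box not p implies Box p)) and q, u
2. not (Box (not p implies p) implies (Box not p implies Box p)), u   [and-rule on 1]
3. q, u   [and-rule on 1]
4. Box (not p implies p), u   [neg-implies-rule on 2]
5. not (Box not p implies Box p), u   [neg-implies-rule on 2]
6. Box not p, u   [neg-implies-rule on 5]
7. not Box p, u   [neg-implies-rule on 5]
8. not p implies p, u   [Box-rule on 4 via uRu]
9. not p, u   [Box-rule on 6 via uRu]
10. p, u   [implies-rule on 8 (branches; this branch)]
Accessibility: uRu
Branch closes: p and not p both at u.
(One branch shown.) All branches close.

Unsatisfiable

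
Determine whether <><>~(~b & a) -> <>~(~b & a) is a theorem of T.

Tableau for the negation ~(<><>~(~b & a) -> <>~(~b & a)):
1. ~(<><>~(~b & a) -> <>~(~b & a)), u
2. <><>~(~b & a), u   [~->-rule on 1]
3. ~<>~(~b & a), u   [~->-rule on 1]
4. ~b & a, u   [~<>-rule on 3 via uRu]
5. ~b, u   [&-rule on 4]
6. a, u   [&-rule on 4]
7. <>~(~b & a), v   [<>-rule on 2: fresh world v, uRv]
8. ~b & a, v   [~<>-rule on 3 via uRv]
9. ~b, v   [&-rule on 8]
10. a, v   [&-rule on 8]
11. ~(~b & a), w   [<>-rule on 7: fresh world w, vRw]
12. ~a, w   [~&-rule on 11 (branches; this branch)]
Accessibility: uRu, uRv, vRv, vRw, wRw
The negation has an open branch (countermodel exists).

Not valid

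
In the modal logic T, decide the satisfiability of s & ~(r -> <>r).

No, unsatisfiable

1. s & ~(r -> <>r), 0
2. s, 0   [&-rule on 1]
3. ~(r -> <>r), 0   [&-rule on 1]
4. r, 0   [~->-rule on 3]
5. ~<>r, 0   [~->-rule on 3]
6. ~r, 0   [~<>-rule on 5 via 0R0]
Accessibility: 0R0
Branch closes: r and ~r both at 0.
All branches of the tableau close; one closing branch shown above.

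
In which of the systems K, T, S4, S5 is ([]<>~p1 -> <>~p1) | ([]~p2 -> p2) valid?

T-tableau for the negation ~(([]<>~p1 -> <>~p1) | ([]~p2 -> p2)):
1. ~(([]<>~p1 -> <>~p1) | ([]~p2 -> p2)), 0
2. ~([]<>~p1 -> <>~p1), 0
3. ~([]~p2 -> p2), 0
4. []<>~p1, 0
5. ~<>~p1, 0
6. []~p2, 0
7. ~p2, 0
8. <>~p1, 0
9. p1, 0
10. ~p1, 1
11. <>~p1, 1
12. p1, 1
Accessibility: 0R0, 0R1, 1R1
Branch closes: p1 and ~p1 both at 1.
Every branch closes (one shown): valid in T, hence also in S4, S5 (every theorem of T is a theorem of S4 and S5).
K-tableau for the negation ~(([]<>~p1 -> <>~p1) | ([]~p2 -> p2)):
1. ~(([]<>~p1 -> <>~p1) | ([]~p2 -> p2)), 0
2. ~([]<>~p1 -> <>~p1), 0
3. ~([]~p2 -> p2), 0
4. []<>~p1, 0
5. ~<>~p1, 0
6. []~p2, 0
7. ~p2, 0
Complete open branch: countermodel on a K-frame, so not valid in K.

T, S4, S5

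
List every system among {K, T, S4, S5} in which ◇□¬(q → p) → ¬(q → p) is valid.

S5

S4-tableau for the negation ¬(◇□¬(q → p) → ¬(q → p)):
1. ¬(◇□¬(q → p) → ¬(q → p)), 0
2. ◇□¬(q → p), 0
3. q → p, 0
4. p, 0
5. □¬(q → p), 1
6. ¬(q → p), 1
7. q, 1
8. ¬p, 1
Accessibility: 0R0, 0R1, 1R1
Complete open branch: countermodel on an S4-frame, so not valid in S4, nor in K, T (the same frame is also a K-frame and a T-frame).
S5-tableau for the negation ¬(◇□¬(q → p) → ¬(q → p)):
1. ¬(◇□¬(q → p) → ¬(q → p)), 0
2. ◇□¬(q → p), 0
3. q → p, 0
4. p, 0
5. □¬(q → p), 1
6. ¬(q → p), 0
7. q, 0
8. ¬p, 0
Accessibility: 0R0, 0R1, 1R0, 1R1
Branch closes: p and ¬p both at 0.
Every branch closes (one shown): valid in S5.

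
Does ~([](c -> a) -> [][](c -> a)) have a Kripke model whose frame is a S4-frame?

No, unsatisfiable

1. ~([](c -> a) -> [][](c -> a)), u
2. [](c -> a), u
3. ~[][](c -> a), u
4. c -> a, u
5. a, u
6. ~[](c -> a), v
7. c -> a, v
8. a, v
9. ~(c -> a), w
10. c, w
11. ~a, w
12. c -> a, w
13. a, w
Accessibility: uRu, uRv, uRw, vRv, vRw, wRw
Branch closes: a and ~a both at w.
(One branch shown.) All branches close.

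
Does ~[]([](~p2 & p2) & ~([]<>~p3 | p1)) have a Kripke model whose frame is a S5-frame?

Satisfiable

1. ~[]([](~p2 & p2) & ~([]<>~p3 | p1)), w0
2. ~([](~p2 & p2) & ~([]<>~p3 | p1)), w1
3. []<>~p3 | p1, w1
4. p1, w1
Accessibility: w0Rw0, w0Rw1, w1Rw0, w1Rw1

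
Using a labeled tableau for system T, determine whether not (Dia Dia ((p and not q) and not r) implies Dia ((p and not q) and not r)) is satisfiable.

Satisfiable (open branch found)

1. not (Dia Dia ((p and not q) and not r) implies Dia ((p and not q) and not r)), 0
2. Dia Dia ((p and not q) and not r), 0   [neg-implies-rule on 1]
3. not Dia ((p and not q) and not r), 0   [neg-implies-rule on 1]
4. not ((p and not q) and not r), 0   [neg-Dia-rule on 3 via 0R0]
5. r, 0   [neg-and-rule on 4 (branches; this branch)]
6. Dia ((p and not q) and not r), 1   [Dia-rule on 2: fresh world 1, 0R1]
7. not ((p and not q) and not r), 1   [neg-Dia-rule on 3 via 0R1]
8. r, 1   [neg-and-rule on 7 (branches; this branch)]
9. (p and not q) and not r, 2   [Dia-rule on 6: fresh world 2, 1R2]
10. p and not q, 2   [and-rule on 9]
11. not r, 2   [and-rule on 9]
12. p, 2   [and-rule on 10]
13. not q, 2   [and-rule on 10]
Accessibility: 0R0, 0R1, 1R1, 1R2, 2R2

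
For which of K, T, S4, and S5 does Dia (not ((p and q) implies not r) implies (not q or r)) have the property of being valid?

T-tableau for the negation not Dia (not ((p and q) implies not r) implies (not q or r)):
1. not Dia (not ((p and q) implies not r) implies (not q or r)), u
2. not (not ((p and q) implies not r) implies (not q or r)), u
3. not ((p and q) implies not r), u
4. not (not q or r), u
5. p and q, u
6. r, u
7. q, u
8. not r, u
Accessibility: uRu
Branch closes: r and not r both at u.
Every branch closes (one shown): valid in T, hence also in S4, S5 (every theorem of T is a theorem of S4 and S5).
K-tableau for the negation not Dia (not ((p and q) implies not r) implies (not q or r)):
1. not Dia (not ((p and q) implies not r) implies (not q or r)), u
Complete open branch: countermodel on a K-frame, so not valid in K.

T, S4, S5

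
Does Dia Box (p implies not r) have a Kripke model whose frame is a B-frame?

1. Dia Box (p implies not r), w0
2. Box (p implies not r), w1
3. p implies not r, w0
4. p implies not r, w1
5. not r, w0
6. not r, w1
Accessibility: w0Rw0, w0Rw1, w1Rw0, w1Rw1

Satisfiable (open branch found)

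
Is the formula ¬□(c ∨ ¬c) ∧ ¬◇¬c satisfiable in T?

Unsatisfiable (every branch closes)

1. ¬□(c ∨ ¬c) ∧ ¬◇¬c, u
2. ¬□(c ∨ ¬c), u   [∧-rule on 1]
3. ¬◇¬c, u   [∧-rule on 1]
4. c, u   [¬◇-rule on 3 via uRu]
5. ¬(c ∨ ¬c), v   [¬□-rule on 2: fresh world v, uRv]
6. ¬c, v   [¬∨-rule on 5]
7. c, v   [¬∨-rule on 5]
Accessibility: uRu, uRv, vRv
Branch closes: c and ¬c both at v.
All branches of the tableau close; one closing branch shown above.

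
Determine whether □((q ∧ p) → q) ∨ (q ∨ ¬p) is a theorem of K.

Valid

Tableau for the negation ¬(□((q ∧ p) → q) ∨ (q ∨ ¬p)):
1. ¬(□((q ∧ p) → q) ∨ (q ∨ ¬p)), 0
2. ¬□((q ∧ p) → q), 0
3. ¬(q ∨ ¬p), 0
4. ¬q, 0
5. p, 0
6. ¬((q ∧ p) → q), 1
7. q ∧ p, 1
8. ¬q, 1
9. q, 1
10. p, 1
Accessibility: 0R1
Branch closes: q and ¬q both at 1.
All branches of the negation close; one closing branch shown above.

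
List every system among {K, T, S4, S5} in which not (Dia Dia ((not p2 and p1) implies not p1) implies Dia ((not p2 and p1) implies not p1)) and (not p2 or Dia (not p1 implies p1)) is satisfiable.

T-tableau for the formula:
1. not (Dia Dia ((not p2 and p1) implies not p1) implies Dia ((not p2 and p1) implies not p1)) and (not p2 or Dia (not p1 implies p1)), u
2. not (Dia Dia ((not p2 and p1) implies not p1) implies Dia ((not p2 and p1) implies not p1)), u
3. not p2 or Dia (not p1 implies p1), u
4. Dia Dia ((not p2 and p1) implies not p1), u
5. not Dia ((not p2 and p1) implies not p1), u
6. not ((not p2 and p1) implies not p1), u
7. not p2 and p1, u
8. p1, u
9. not p2, u
10. Dia (not p1 implies p1), u
11. Dia ((not p2 and p1) implies not p1), v
12. not ((not p2 and p1) implies not p1), v
13. not p2 and p1, v
14. p1, v
15. not p2, v
16. not p1 implies p1, w
17. not ((not p2 and p1) implies not p1), w
18. not p2 and p1, w
19. p1, w
20. not p2, w
21. (not p2 and p1) implies not p1, x
22. not p1, x
Accessibility: uRu, uRv, uRw, vRv, vRx, wRw, xRx
Complete open branch: satisfiable in T, hence also in K (this T-model is also a K-model).
S4-tableau for the formula:
1. not (Dia Dia ((not p2 and p1) implies not p1) implies Dia ((not p2 and p1) implies not p1)) and (not p2 or Dia (not p1 implies p1)), u
2. not (Dia Dia ((not p2 and p1) implies not p1) implies Dia ((not p2 and p1) implies not p1)), u
3. not p2 or Dia (not p1 implies p1), u
4. Dia Dia ((not p2 and p1) implies not p1), u
5. not Dia ((not p2 and p1) implies not p1), u
6. not ((not p2 and p1) implies not p1), u
7. not p2 and p1, u
8. p1, u
9. not p2, u
10. Dia (not p1 implies p1), u
11. Dia ((not p2 and p1) implies not p1), v
12. not ((not p2 and p1) implies not p1), v
13. not p2 and p1, v
14. p1, v
15. not p2, v
16. not p1 implies p1, w
17. not ((not p2 and p1) implies not p1), w
18. not p2 and p1, w
19. p1, w
20. not p2, w
21. (not p2 and p1) implies not p1, x
22. not ((not p2 and p1) implies not p1), x
23. not p2 and p1, x
24. p1, x
25. not p2, x
26. not (not p2 and p1), x
27. not p1, x
Accessibility: uRu, uRv, uRw, uRx, vRv, vRx, wRw, xRx
Branch closes: p1 and not p1 both at x.
Every branch closes (one shown): unsatisfiable in S4, hence also in S5 (every S5-frame is an S4-frame).

K, T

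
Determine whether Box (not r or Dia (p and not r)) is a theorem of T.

Tableau for the negation not Box (not r or Dia (p and not r)):
1. not Box (not r or Dia (p and not r)), u
2. not (not r or Dia (p and not r)), v   [neg-Box-rule on 1: fresh world v, uRv]
3. r, v   [neg-or-rule on 2]
4. not Dia (p and not r), v   [neg-or-rule on 2]
5. not (p and not r), v   [neg-Dia-rule on 4 via vRv]
Accessibility: uRu, uRv, vRv
The negation has an open branch (countermodel exists).

No, not valid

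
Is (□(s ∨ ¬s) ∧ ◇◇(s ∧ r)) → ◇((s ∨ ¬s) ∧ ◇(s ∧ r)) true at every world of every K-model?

Tableau for the negation ¬((□(s ∨ ¬s) ∧ ◇◇(s ∧ r)) → ◇((s ∨ ¬s) ∧ ◇(s ∧ r))):
1. ¬((□(s ∨ ¬s) ∧ ◇◇(s ∧ r)) → ◇((s ∨ ¬s) ∧ ◇(s ∧ r))), u
2. □(s ∨ ¬s) ∧ ◇◇(s ∧ r), u   [¬→-rule on 1]
3. ¬◇((s ∨ ¬s) ∧ ◇(s ∧ r)), u   [¬→-rule on 1]
4. □(s ∨ ¬s), u   [∧-rule on 2]
5. ◇◇(s ∧ r), u   [∧-rule on 2]
6. ◇(s ∧ r), v   [◇-rule on 5: fresh world v, uRv]
7. ¬((s ∨ ¬s) ∧ ◇(s ∧ r)), v   [¬◇-rule on 3 via uRv]
8. s ∨ ¬s, v   [□-rule on 4 via uRv]
9. ¬◇(s ∧ r), v   [¬∧-rule on 7 (branches; this branch)]
10. ¬s, v   [∨-rule on 8 (branches; this branch)]
11. s ∧ r, w   [◇-rule on 6: fresh world w, vRw]
12. s, w   [∧-rule on 11]
13. r, w   [∧-rule on 11]
14. ¬(s ∧ r), w   [¬◇-rule on 9 via vRw]
15. ¬r, w   [¬∧-rule on 14 (branches; this branch)]
Accessibility: uRv, vRw
Branch closes: r and ¬r both at w.
Every branch of the negation's tableau closes; the branch above is one of them.

Valid in K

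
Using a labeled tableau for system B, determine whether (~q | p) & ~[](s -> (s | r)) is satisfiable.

1. (~q | p) & ~[](s -> (s | r)), 0
2. ~q | p, 0   [&-rule on 1]
3. ~[](s -> (s | r)), 0   [&-rule on 1]
4. p, 0   [|-rule on 2 (branches; this branch)]
5. ~(s -> (s | r)), 1   [~[]-rule on 3: fresh world 1, 0R1]
6. s, 1   [~->-rule on 5]
7. ~(s | r), 1   [~->-rule on 5]
8. ~s, 1   [~|-rule on 7]
9. ~r, 1   [~|-rule on 7]
Accessibility: 0R0, 0R1, 1R0, 1R1
Branch closes: s and ~s both at 1.
Every branch closes; the branch above is one of them.

Unsatisfiable (every branch closes)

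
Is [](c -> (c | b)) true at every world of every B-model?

Valid in B

Tableau for the negation ~[](c -> (c | b)):
1. ~[](c -> (c | b)), 0
2. ~(c -> (c | b)), 1
3. c, 1
4. ~(c | b), 1
5. ~c, 1
6. ~b, 1
Accessibility: 0R0, 0R1, 1R0, 1R1
Branch closes: c and ~c both at 1.
Every branch of the negation's tableau closes; the branch above is one of them.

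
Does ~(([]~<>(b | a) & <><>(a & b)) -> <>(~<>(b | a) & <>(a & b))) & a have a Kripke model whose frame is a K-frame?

No, unsatisfiable

1. ~(([]~<>(b | a) & <><>(a & b)) -> <>(~<>(b | a) & <>(a & b))) & a, w0
2. ~(([]~<>(b | a) & <><>(a & b)) -> <>(~<>(b | a) & <>(a & b))), w0
3. a, w0
4. []~<>(b | a) & <><>(a & b), w0
5. ~<>(~<>(b | a) & <>(a & b)), w0
6. []~<>(b | a), w0
7. <><>(a & b), w0
8. <>(a & b), w1
9. ~(~<>(b | a) & <>(a & b)), w1
10. ~<>(b | a), w1
11. ~<>(a & b), w1
12. a & b, w2
13. a, w2
14. b, w2
15. ~(b | a), w2
16. ~b, w2
17. ~a, w2
Accessibility: w0Rw1, w1Rw2
Branch closes: b and ~b both at w2.
All branches of the tableau close; one closing branch shown above.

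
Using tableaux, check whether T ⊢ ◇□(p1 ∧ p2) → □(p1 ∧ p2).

Not valid

Tableau for the negation ¬(◇□(p1 ∧ p2) → □(p1 ∧ p2)):
1. ¬(◇□(p1 ∧ p2) → □(p1 ∧ p2)), u
2. ◇□(p1 ∧ p2), u   [¬→-rule on 1]
3. ¬□(p1 ∧ p2), u   [¬→-rule on 1]
4. □(p1 ∧ p2), v   [◇-rule on 2: fresh world v, uRv]
5. p1 ∧ p2, v   [□-rule on 4 via vRv]
6. p1, v   [∧-rule on 5]
7. p2, v   [∧-rule on 5]
8. ¬(p1 ∧ p2), w   [¬□-rule on 3: fresh world w, uRw]
9. ¬p2, w   [¬∧-rule on 8 (branches; this branch)]
Accessibility: uRu, uRv, uRw, vRv, wRw
The negation has an open branch (countermodel exists).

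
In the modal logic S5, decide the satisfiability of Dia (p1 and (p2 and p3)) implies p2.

Satisfiable

1. Dia (p1 and (p2 and p3)) implies p2, 0
2. p2, 0
Accessibility: 0R0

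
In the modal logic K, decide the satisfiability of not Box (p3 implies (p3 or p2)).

Unsatisfiable

1. not Box (p3 implies (p3 or p2)), w0
2. not (p3 implies (p3 or p2)), w1
3. p3, w1
4. not (p3 or p2), w1
5. not p3, w1
6. not p2, w1
Accessibility: w0Rw1
Branch closes: p3 and not p3 both at w1.
Every branch closes; the branch above is one of them.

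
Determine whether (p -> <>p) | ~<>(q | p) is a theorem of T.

Tableau for the negation ~((p -> <>p) | ~<>(q | p)):
1. ~((p -> <>p) | ~<>(q | p)), u
2. ~(p -> <>p), u
3. <>(q | p), u
4. p, u
5. ~<>p, u
6. ~p, u
Accessibility: uRu
Branch closes: p and ~p both at u.
All branches of the negation close; one closing branch shown above.

Yes, valid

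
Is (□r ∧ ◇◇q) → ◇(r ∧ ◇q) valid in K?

Yes, valid

Tableau for the negation ¬((□r ∧ ◇◇q) → ◇(r ∧ ◇q)):
1. ¬((□r ∧ ◇◇q) → ◇(r ∧ ◇q)), 0
2. □r ∧ ◇◇q, 0
3. ¬◇(r ∧ ◇q), 0
4. □r, 0
5. ◇◇q, 0
6. ◇q, 1
7. ¬(r ∧ ◇q), 1
8. r, 1
9. ¬◇q, 1
10. q, 2
11. ¬q, 2
Accessibility: 0R1, 1R2
Branch closes: q and ¬q both at 2.
All branches of the negation close; one closing branch shown above.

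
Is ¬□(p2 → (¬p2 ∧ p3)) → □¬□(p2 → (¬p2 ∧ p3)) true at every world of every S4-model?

Invalid (countermodel exists)

Tableau for the negation ¬(¬□(p2 → (¬p2 ∧ p3)) → □¬□(p2 → (¬p2 ∧ p3))):
1. ¬(¬□(p2 → (¬p2 ∧ p3)) → □¬□(p2 → (¬p2 ∧ p3))), w0
2. ¬□(p2 → (¬p2 ∧ p3)), w0   [¬→-rule on 1]
3. ¬□¬□(p2 → (¬p2 ∧ p3)), w0   [¬→-rule on 1]
4. ¬(p2 → (¬p2 ∧ p3)), w1   [¬□-rule on 2: fresh world w1, w0Rw1]
5. p2, w1   [¬→-rule on 4]
6. ¬(¬p2 ∧ p3), w1   [¬→-rule on 4]
7. ¬p3, w1   [¬∧-rule on 6 (branches; this branch)]
8. □(p2 → (¬p2 ∧ p3)), w2   [¬□-rule on 3: fresh world w2, w0Rw2]
9. p2 → (¬p2 ∧ p3), w2   [□-rule on 8 via w2Rw2]
10. ¬p2 ∧ p3, w2   [→-rule on 9 (branches; this branch)]
11. ¬p2, w2   [∧-rule on 10]
12. p3, w2   [∧-rule on 10]
Accessibility: w0Rw0, w0Rw1, w0Rw2, w1Rw1, w2Rw2
The negation has an open branch (countermodel exists).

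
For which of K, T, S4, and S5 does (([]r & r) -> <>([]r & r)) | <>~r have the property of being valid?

T-tableau for the negation ~((([]r & r) -> <>([]r & r)) | <>~r):
1. ~((([]r & r) -> <>([]r & r)) | <>~r), 0
2. ~(([]r & r) -> <>([]r & r)), 0
3. ~<>~r, 0
4. []r & r, 0
5. ~<>([]r & r), 0
6. []r, 0
7. r, 0
8. ~([]r & r), 0
9. ~[]r, 0
10. ~r, 1
11. r, 1
Accessibility: 0R0, 0R1, 1R1
Branch closes: r and ~r both at 1.
Every branch closes (one shown): valid in T, hence also in S4, S5 (every theorem of T is a theorem of S4 and S5).
K-tableau for the negation ~((([]r & r) -> <>([]r & r)) | <>~r):
1. ~((([]r & r) -> <>([]r & r)) | <>~r), 0
2. ~(([]r & r) -> <>([]r & r)), 0
3. ~<>~r, 0
4. []r & r, 0
5. ~<>([]r & r), 0
6. []r, 0
7. r, 0
Complete open branch: countermodel on a K-frame, so not valid in K.

T, S4, S5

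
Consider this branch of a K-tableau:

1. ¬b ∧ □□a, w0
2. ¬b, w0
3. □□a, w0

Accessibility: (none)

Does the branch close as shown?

No atom appears with both signs at the same world.

Not closed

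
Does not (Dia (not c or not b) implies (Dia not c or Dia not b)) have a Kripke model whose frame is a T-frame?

1. not (Dia (not c or not b) implies (Dia not c or Dia not b)), u
2. Dia (not c or not b), u
3. not (Dia not c or Dia not b), u
4. not Dia not c, u
5. not Dia not b, u
6. c, u
7. b, u
8. not c or not b, v
9. c, v
10. b, v
11. not b, v
Accessibility: uRu, uRv, vRv
Branch closes: b and not b both at v.
(One branch shown.) All branches close.

No, unsatisfiable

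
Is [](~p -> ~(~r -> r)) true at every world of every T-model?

Tableau for the negation ~[](~p -> ~(~r -> r)):
1. ~[](~p -> ~(~r -> r)), 0
2. ~(~p -> ~(~r -> r)), 1
3. ~p, 1
4. ~r -> r, 1
5. r, 1
Accessibility: 0R0, 0R1, 1R1
The negation has an open branch (countermodel exists).

No, not valid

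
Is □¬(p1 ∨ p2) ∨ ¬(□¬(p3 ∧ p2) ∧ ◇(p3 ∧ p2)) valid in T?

Tableau for the negation ¬(□¬(p1 ∨ p2) ∨ ¬(□¬(p3 ∧ p2) ∧ ◇(p3 ∧ p2))):
1. ¬(□¬(p1 ∨ p2) ∨ ¬(□¬(p3 ∧ p2) ∧ ◇(p3 ∧ p2))), u
2. ¬□¬(p1 ∨ p2), u
3. □¬(p3 ∧ p2) ∧ ◇(p3 ∧ p2), u
4. □¬(p3 ∧ p2), u
5. ◇(p3 ∧ p2), u
6. ¬(p3 ∧ p2), u
7. ¬p2, u
8. p1 ∨ p2, v
9. ¬(p3 ∧ p2), v
10. p2, v
11. ¬p3, v
12. p3 ∧ p2, w
13. p3, w
14. p2, w
15. ¬(p3 ∧ p2), w
16. ¬p2, w
Accessibility: uRu, uRv, uRw, vRv, wRw
Branch closes: p2 and ¬p2 both at w.
All branches of the negation close; one closing branch shown above.

Valid in T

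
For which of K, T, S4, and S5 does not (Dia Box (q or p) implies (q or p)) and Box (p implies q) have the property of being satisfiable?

K, T, S4

S4-tableau for the formula:
1. not (Dia Box (q or p) implies (q or p)) and Box (p implies q), u
2. not (Dia Box (q or p) implies (q or p)), u   [and-rule on 1]
3. Box (p implies q), u   [and-rule on 1]
4. Dia Box (q or p), u   [neg-implies-rule on 2]
5. not (q or p), u   [neg-implies-rule on 2]
6. not q, u   [neg-or-rule on 5]
7. not p, u   [neg-or-rule on 5]
8. p implies q, u   [Box-rule on 3 via uRu]
9. Box (q or p), v   [Dia-rule on 4: fresh world v, uRv]
10. p implies q, v   [Box-rule on 3 via uRv]
11. q or p, v   [Box-rule on 9 via vRv]
12. q, v   [implies-rule on 10 (branches; this branch)]
13. p, v   [or-rule on 11 (branches; this branch)]
Accessibility: uRu, uRv, vRv
Complete open branch: satisfiable in S4, hence also in K, T (this S4-model is also a K-model and a T-model).
S5-tableau for the formula:
1. not (Dia Box (q or p) implies (q or p)) and Box (p implies q), u
2. not (Dia Box (q or p) implies (q or p)), u   [and-rule on 1]
3. Box (p implies q), u   [and-rule on 1]
4. Dia Box (q or p), u   [neg-implies-rule on 2]
5. not (q or p), u   [neg-implies-rule on 2]
6. not q, u   [neg-or-rule on 5]
7. not p, u   [neg-or-rule on 5]
8. p implies q, u   [Box-rule on 3 via uRu]
9. Box (q or p), v   [Dia-rule on 4: fresh world v, uRv]
10. p implies q, v   [Box-rule on 3 via uRv]
11. q or p, u   [Box-rule on 9 via vRu]
12. q or p, v   [Box-rule on 9 via vRv]
13. q, v   [implies-rule on 10 (branches; this branch)]
14. p, u   [or-rule on 11 (branches; this branch)]
Accessibility: uRu, uRv, vRu, vRv
Branch closes: p and not p both at u.
Every branch closes (one shown): unsatisfiable in S5.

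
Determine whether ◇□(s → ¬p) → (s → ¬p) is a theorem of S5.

Valid in S5

Tableau for the negation ¬(◇□(s → ¬p) → (s → ¬p)):
1. ¬(◇□(s → ¬p) → (s → ¬p)), u
2. ◇□(s → ¬p), u
3. ¬(s → ¬p), u
4. s, u
5. p, u
6. □(s → ¬p), v
7. s → ¬p, u
8. s → ¬p, v
9. ¬p, u
Accessibility: uRu, uRv, vRu, vRv
Branch closes: p and ¬p both at u.
Every branch of the negation's tableau closes; the branch above is one of them.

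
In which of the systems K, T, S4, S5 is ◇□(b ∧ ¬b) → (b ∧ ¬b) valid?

T-tableau for the negation ¬(◇□(b ∧ ¬b) → (b ∧ ¬b)):
1. ¬(◇□(b ∧ ¬b) → (b ∧ ¬b)), u
2. ◇□(b ∧ ¬b), u   [¬→-rule on 1]
3. ¬(b ∧ ¬b), u   [¬→-rule on 1]
4. b, u   [¬∧-rule on 3 (branches; this branch)]
5. □(b ∧ ¬b), v   [◇-rule on 2: fresh world v, uRv]
6. b ∧ ¬b, v   [□-rule on 5 via vRv]
7. b, v   [∧-rule on 6]
8. ¬b, v   [∧-rule on 6]
Accessibility: uRu, uRv, vRv
Branch closes: b and ¬b both at v.
Every branch closes (one shown): valid in T, hence also in S4, S5 (every theorem of T is a theorem of S4 and S5).
K-tableau for the negation ¬(◇□(b ∧ ¬b) → (b ∧ ¬b)):
1. ¬(◇□(b ∧ ¬b) → (b ∧ ¬b)), u
2. ◇□(b ∧ ¬b), u   [¬→-rule on 1]
3. ¬(b ∧ ¬b), u   [¬→-rule on 1]
4. b, u   [¬∧-rule on 3 (branches; this branch)]
5. □(b ∧ ¬b), v   [◇-rule on 2: fresh world v, uRv]
Accessibility: uRv
Complete open branch: countermodel on a K-frame, so not valid in K.

T, S4, S5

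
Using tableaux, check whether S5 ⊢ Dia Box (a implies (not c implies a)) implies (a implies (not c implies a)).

Tableau for the negation not (Dia Box (a implies (not c implies a)) implies (a implies (not c implies a))):
1. not (Dia Box (a implies (not c implies a)) implies (a implies (not c implies a))), u
2. Dia Box (a implies (not c implies a)), u
3. not (a implies (not c implies a)), u
4. a, u
5. not (not c implies a), u
6. not c, u
7. not a, u
Accessibility: uRu
Branch closes: a and not a both at u.
Every branch of the negation's tableau closes; the branch above is one of them.

Valid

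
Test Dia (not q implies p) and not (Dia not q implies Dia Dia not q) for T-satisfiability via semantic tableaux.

Unsatisfiable (every branch closes)

1. Dia (not q implies p) and not (Dia not q implies Dia Dia not q), 0
2. Dia (not q implies p), 0
3. not (Dia not q implies Dia Dia not q), 0
4. Dia not q, 0
5. not Dia Dia not q, 0
6. not Dia not q, 0
7. q, 0
8. not q implies p, 1
9. not Dia not q, 1
10. q, 1
11. p, 1
12. not q, 2
13. not Dia not q, 2
14. q, 2
Accessibility: 0R0, 0R1, 0R2, 1R1, 2R2
Branch closes: q and not q both at 2.
All branches of the tableau close; one closing branch shown above.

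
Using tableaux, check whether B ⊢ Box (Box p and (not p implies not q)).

Tableau for the negation not Box (Box p and (not p implies not q)):
1. not Box (Box p and (not p implies not q)), 0
2. not (Box p and (not p implies not q)), 1
3. not (not p implies not q), 1
4. not p, 1
5. q, 1
Accessibility: 0R0, 0R1, 1R0, 1R1
The negation has an open branch (countermodel exists).

Not valid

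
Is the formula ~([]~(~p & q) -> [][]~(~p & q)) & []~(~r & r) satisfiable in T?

Satisfiable (open branch found)

1. ~([]~(~p & q) -> [][]~(~p & q)) & []~(~r & r), u
2. ~([]~(~p & q) -> [][]~(~p & q)), u
3. []~(~r & r), u
4. []~(~p & q), u
5. ~[][]~(~p & q), u
6. ~(~r & r), u
7. ~(~p & q), u
8. ~r, u
9. ~q, u
10. ~[]~(~p & q), v
11. ~(~r & r), v
12. ~(~p & q), v
13. ~r, v
14. ~q, v
15. ~p & q, w
16. ~p, w
17. q, w
Accessibility: uRu, uRv, vRv, vRw, wRw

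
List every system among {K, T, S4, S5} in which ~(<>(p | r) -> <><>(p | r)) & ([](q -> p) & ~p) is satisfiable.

K

T-tableau for the formula:
1. ~(<>(p | r) -> <><>(p | r)) & ([](q -> p) & ~p), 0
2. ~(<>(p | r) -> <><>(p | r)), 0
3. [](q -> p) & ~p, 0
4. <>(p | r), 0
5. ~<><>(p | r), 0
6. [](q -> p), 0
7. ~p, 0
8. ~<>(p | r), 0
9. q -> p, 0
10. ~(p | r), 0
11. ~r, 0
12. ~q, 0
13. p | r, 1
14. ~<>(p | r), 1
15. q -> p, 1
16. ~(p | r), 1
17. ~p, 1
18. ~r, 1
19. r, 1
Accessibility: 0R0, 0R1, 1R1
Branch closes: r and ~r both at 1.
Every branch closes (one shown): unsatisfiable in T, hence also in S4, S5 (every S4/S5-frame is a T-frame).
K-tableau for the formula:
1. ~(<>(p | r) -> <><>(p | r)) & ([](q -> p) & ~p), 0
2. ~(<>(p | r) -> <><>(p | r)), 0
3. [](q -> p) & ~p, 0
4. <>(p | r), 0
5. ~<><>(p | r), 0
6. [](q -> p), 0
7. ~p, 0
8. p | r, 1
9. ~<>(p | r), 1
10. q -> p, 1
11. r, 1
12. p, 1
Accessibility: 0R1
Complete open branch: satisfiable in K.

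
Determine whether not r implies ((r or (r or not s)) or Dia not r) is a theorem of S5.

Valid

Tableau for the negation not (not r implies ((r or (r or not s)) or Dia not r)):
1. not (not r implies ((r or (r or not s)) or Dia not r)), 0
2. not r, 0   [neg-implies-rule on 1]
3. not ((r or (r or not s)) or Dia not r), 0   [neg-implies-rule on 1]
4. not (r or (r or not s)), 0   [neg-or-rule on 3]
5. not Dia not r, 0   [neg-or-rule on 3]
6. not (r or not s), 0   [neg-or-rule on 4]
7. s, 0   [neg-or-rule on 6]
8. r, 0   [neg-Dia-rule on 5 via 0R0]
Accessibility: 0R0
Branch closes: r and not r both at 0.
All branches of the negation close; one closing branch shown above.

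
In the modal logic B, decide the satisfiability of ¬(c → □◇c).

1. ¬(c → □◇c), w0
2. c, w0   [¬→-rule on 1]
3. ¬□◇c, w0   [¬→-rule on 1]
4. ¬◇c, w1   [¬□-rule on 3: fresh world w1, w0Rw1]
5. ¬c, w0   [¬◇-rule on 4 via w1Rw0]
Accessibility: w0Rw0, w0Rw1, w1Rw0, w1Rw1
Branch closes: c and ¬c both at w0.
All branches of the tableau close; one closing branch shown above.

Unsatisfiable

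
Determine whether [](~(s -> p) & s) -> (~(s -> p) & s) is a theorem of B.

Tableau for the negation ~([](~(s -> p) & s) -> (~(s -> p) & s)):
1. ~([](~(s -> p) & s) -> (~(s -> p) & s)), 0
2. [](~(s -> p) & s), 0   [~->-rule on 1]
3. ~(~(s -> p) & s), 0   [~->-rule on 1]
4. ~(s -> p) & s, 0   [[]-rule on 2 via 0R0]
5. ~(s -> p), 0   [&-rule on 4]
6. s, 0   [&-rule on 4]
7. ~p, 0   [~->-rule on 5]
8. s -> p, 0   [~&-rule on 3 (branches; this branch)]
9. p, 0   [->-rule on 8 (branches; this branch)]
Accessibility: 0R0
Branch closes: p and ~p both at 0.
All branches of the negation close; one closing branch shown above.

Valid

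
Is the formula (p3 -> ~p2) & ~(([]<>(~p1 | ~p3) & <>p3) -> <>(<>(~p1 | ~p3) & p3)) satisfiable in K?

1. (p3 -> ~p2) & ~(([]<>(~p1 | ~p3) & <>p3) -> <>(<>(~p1 | ~p3) & p3)), u
2. p3 -> ~p2, u   [&-rule on 1]
3. ~(([]<>(~p1 | ~p3) & <>p3) -> <>(<>(~p1 | ~p3) & p3)), u   [&-rule on 1]
4. []<>(~p1 | ~p3) & <>p3, u   [~->-rule on 3]
5. ~<>(<>(~p1 | ~p3) & p3), u   [~->-rule on 3]
6. []<>(~p1 | ~p3), u   [&-rule on 4]
7. <>p3, u   [&-rule on 4]
8. ~p2, u   [->-rule on 2 (branches; this branch)]
9. p3, v   [<>-rule on 7: fresh world v, uRv]
10. ~(<>(~p1 | ~p3) & p3), v   [~<>-rule on 5 via uRv]
11. <>(~p1 | ~p3), v   [[]-rule on 6 via uRv]
12. ~<>(~p1 | ~p3), v   [~&-rule on 10 (branches; this branch)]
13. ~p1 | ~p3, w   [<>-rule on 11: fresh world w, vRw]
14. ~(~p1 | ~p3), w   [~<>-rule on 12 via vRw]
15. p1, w   [~|-rule on 14]
16. p3, w   [~|-rule on 14]
17. ~p3, w   [|-rule on 13 (branches; this branch)]
Accessibility: uRv, vRw
Branch closes: p3 and ~p3 both at w.
All branches of the tableau close; one closing branch shown above.

Unsatisfiable (every branch closes)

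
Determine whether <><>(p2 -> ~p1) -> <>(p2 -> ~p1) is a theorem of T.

Tableau for the negation ~(<><>(p2 -> ~p1) -> <>(p2 -> ~p1)):
1. ~(<><>(p2 -> ~p1) -> <>(p2 -> ~p1)), w0
2. <><>(p2 -> ~p1), w0
3. ~<>(p2 -> ~p1), w0
4. ~(p2 -> ~p1), w0
5. p2, w0
6. p1, w0
7. <>(p2 -> ~p1), w1
8. ~(p2 -> ~p1), w1
9. p2, w1
10. p1, w1
11. p2 -> ~p1, w2
12. ~p1, w2
Accessibility: w0Rw0, w0Rw1, w1Rw1, w1Rw2, w2Rw2
The negation has an open branch (countermodel exists).

Invalid (countermodel exists)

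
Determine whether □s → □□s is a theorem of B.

Not valid

Tableau for the negation ¬(□s → □□s):
1. ¬(□s → □□s), u
2. □s, u
3. ¬□□s, u
4. s, u
5. ¬□s, v
6. s, v
7. ¬s, w
Accessibility: uRu, uRv, vRu, vRv, vRw, wRv, wRw
The negation has an open branch (countermodel exists).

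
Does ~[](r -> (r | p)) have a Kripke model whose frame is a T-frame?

1. ~[](r -> (r | p)), u
2. ~(r -> (r | p)), v   [~[]-rule on 1: fresh world v, uRv]
3. r, v   [~->-rule on 2]
4. ~(r | p), v   [~->-rule on 2]
5. ~r, v   [~|-rule on 4]
6. ~p, v   [~|-rule on 4]
Accessibility: uRu, uRv, vRv
Branch closes: r and ~r both at v.
All branches of the tableau close; one closing branch shown above.

No, unsatisfiable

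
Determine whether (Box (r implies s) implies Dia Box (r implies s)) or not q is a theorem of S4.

Tableau for the negation not ((Box (r implies s) implies Dia Box (r implies s)) or not q):
1. not ((Box (r implies s) implies Dia Box (r implies s)) or not q), u
2. not (Box (r implies s) implies Dia Box (r implies s)), u   [neg-or-rule on 1]
3. q, u   [neg-or-rule on 1]
4. Box (r implies s), u   [neg-implies-rule on 2]
5. not Dia Box (r implies s), u   [neg-implies-rule on 2]
6. r implies s, u   [Box-rule on 4 via uRu]
7. not Box (r implies s), u   [neg-Dia-rule on 5 via uRu]
8. s, u   [implies-rule on 6 (branches; this branch)]
9. not (r implies s), v   [neg-Box-rule on 7: fresh world v, uRv]
10. r, v   [neg-implies-rule on 9]
11. not s, v   [neg-implies-rule on 9]
12. r implies s, v   [Box-rule on 4 via uRv]
13. not Box (r implies s), v   [neg-Dia-rule on 5 via uRv]
14. s, v   [implies-rule on 12 (branches; this branch)]
Accessibility: uRu, uRv, vRv
Branch closes: s and not s both at v.
Every branch of the negation's tableau closes; the branch above is one of them.

Valid in S4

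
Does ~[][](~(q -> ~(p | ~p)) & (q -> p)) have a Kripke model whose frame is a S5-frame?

Satisfiable (open branch found)

1. ~[][](~(q -> ~(p | ~p)) & (q -> p)), u
2. ~[](~(q -> ~(p | ~p)) & (q -> p)), v
3. ~(~(q -> ~(p | ~p)) & (q -> p)), w
4. ~(q -> p), w
5. q, w
6. ~p, w
Accessibility: uRu, uRv, uRw, vRu, vRv, vRw, wRu, wRv, wRw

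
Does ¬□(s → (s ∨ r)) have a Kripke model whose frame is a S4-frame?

Unsatisfiable (every branch closes)

1. ¬□(s → (s ∨ r)), w0
2. ¬(s → (s ∨ r)), w1
3. s, w1
4. ¬(s ∨ r), w1
5. ¬s, w1
6. ¬r, w1
Accessibility: w0Rw0, w0Rw1, w1Rw1
Branch closes: s and ¬s both at w1.
Every branch closes; the branch above is one of them.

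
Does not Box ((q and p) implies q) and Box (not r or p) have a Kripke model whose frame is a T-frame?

1. not Box ((q and p) implies q) and Box (not r or p), 0
2. not Box ((q and p) implies q), 0   [and-rule on 1]
3. Box (not r or p), 0   [and-rule on 1]
4. not r or p, 0   [Box-rule on 3 via 0R0]
5. p, 0   [or-rule on 4 (branches; this branch)]
6. not ((q and p) implies q), 1   [neg-Box-rule on 2: fresh world 1, 0R1]
7. q and p, 1   [neg-implies-rule on 6]
8. not q, 1   [neg-implies-rule on 6]
9. q, 1   [and-rule on 7]
10. p, 1   [and-rule on 7]
Accessibility: 0R0, 0R1, 1R1
Branch closes: q and not q both at 1.
Every branch closes; the branch above is one of them.

Unsatisfiable (every branch closes)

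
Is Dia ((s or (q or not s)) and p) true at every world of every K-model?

Invalid (countermodel exists)

Tableau for the negation not Dia ((s or (q or not s)) and p):
1. not Dia ((s or (q or not s)) and p), 0
The negation has an open branch (countermodel exists).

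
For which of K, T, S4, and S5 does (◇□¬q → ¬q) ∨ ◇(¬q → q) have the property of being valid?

T, S4, S5

K-tableau for the negation ¬((◇□¬q → ¬q) ∨ ◇(¬q → q)):
1. ¬((◇□¬q → ¬q) ∨ ◇(¬q → q)), 0
2. ¬(◇□¬q → ¬q), 0
3. ¬◇(¬q → q), 0
4. ◇□¬q, 0
5. q, 0
6. □¬q, 1
7. ¬(¬q → q), 1
8. ¬q, 1
Accessibility: 0R1
Complete open branch: countermodel on a K-frame, so not valid in K.
T-tableau for the negation ¬((◇□¬q → ¬q) ∨ ◇(¬q → q)):
1. ¬((◇□¬q → ¬q) ∨ ◇(¬q → q)), 0
2. ¬(◇□¬q → ¬q), 0
3. ¬◇(¬q → q), 0
4. ◇□¬q, 0
5. q, 0
6. ¬(¬q → q), 0
7. ¬q, 0
Accessibility: 0R0
Branch closes: q and ¬q both at 0.
Every branch closes (one shown): valid in T, hence also in S4, S5 (every theorem of T is a theorem of S4 and S5).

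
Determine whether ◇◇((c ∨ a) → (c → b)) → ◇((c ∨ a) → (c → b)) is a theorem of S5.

Valid

Tableau for the negation ¬(◇◇((c ∨ a) → (c → b)) → ◇((c ∨ a) → (c → b))):
1. ¬(◇◇((c ∨ a) → (c → b)) → ◇((c ∨ a) → (c → b))), w0
2. ◇◇((c ∨ a) → (c → b)), w0
3. ¬◇((c ∨ a) → (c → b)), w0
4. ¬((c ∨ a) → (c → b)), w0
5. c ∨ a, w0
6. ¬(c → b), w0
7. c, w0
8. ¬b, w0
9. a, w0
10. ◇((c ∨ a) → (c → b)), w1
11. ¬((c ∨ a) → (c → b)), w1
12. c ∨ a, w1
13. ¬(c → b), w1
14. c, w1
15. ¬b, w1
16. a, w1
17. (c ∨ a) → (c → b), w2
18. ¬((c ∨ a) → (c → b)), w2
19. c ∨ a, w2
20. ¬(c → b), w2
21. c, w2
22. ¬b, w2
23. c → b, w2
24. a, w2
25. b, w2
Accessibility: w0Rw0, w0Rw1, w0Rw2, w1Rw0, w1Rw1, w1Rw2, w2Rw0, w2Rw1, w2Rw2
Branch closes: b and ¬b both at w2.
Every branch of the negation's tableau closes; the branch above is one of them.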